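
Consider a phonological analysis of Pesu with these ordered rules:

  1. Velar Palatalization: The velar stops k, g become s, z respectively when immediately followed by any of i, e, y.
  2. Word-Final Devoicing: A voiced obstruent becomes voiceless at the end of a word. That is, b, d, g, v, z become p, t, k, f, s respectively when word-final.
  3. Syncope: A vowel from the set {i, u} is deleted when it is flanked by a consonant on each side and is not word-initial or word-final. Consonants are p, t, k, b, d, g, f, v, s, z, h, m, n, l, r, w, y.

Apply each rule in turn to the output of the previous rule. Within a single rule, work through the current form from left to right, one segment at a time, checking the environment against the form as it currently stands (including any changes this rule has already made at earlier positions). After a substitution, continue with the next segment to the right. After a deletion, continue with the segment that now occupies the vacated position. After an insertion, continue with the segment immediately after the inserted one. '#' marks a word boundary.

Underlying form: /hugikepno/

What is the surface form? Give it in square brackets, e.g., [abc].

1 Velar Palatalization: [hugikepno] → [huzisepno]
2 Word-Final Devoicing: no change — [huzisepno]
3 Syncope: [huzisepno] → [hzsepno]

[hzsepno]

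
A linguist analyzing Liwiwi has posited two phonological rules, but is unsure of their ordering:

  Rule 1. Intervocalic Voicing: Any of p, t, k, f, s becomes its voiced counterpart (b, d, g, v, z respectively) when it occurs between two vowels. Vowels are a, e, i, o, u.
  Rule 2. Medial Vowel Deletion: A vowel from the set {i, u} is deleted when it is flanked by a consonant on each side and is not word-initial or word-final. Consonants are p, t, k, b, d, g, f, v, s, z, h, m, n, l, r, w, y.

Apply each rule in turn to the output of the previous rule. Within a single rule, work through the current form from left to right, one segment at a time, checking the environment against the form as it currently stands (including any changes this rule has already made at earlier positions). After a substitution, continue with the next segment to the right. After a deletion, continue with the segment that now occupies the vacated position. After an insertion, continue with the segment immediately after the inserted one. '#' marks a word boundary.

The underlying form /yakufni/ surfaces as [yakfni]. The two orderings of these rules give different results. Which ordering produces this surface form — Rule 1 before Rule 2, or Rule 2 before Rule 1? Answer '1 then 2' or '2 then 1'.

Order 1 then 2:
  1 Intervocalic Voicing: [yakufni] → [yagufni]
  2 Medial Vowel Deletion: [yagufni] → [yagfni]
  result: [yagfni]
Order 2 then 1:
  2 Medial Vowel Deletion: [yakufni] → [yakfni]
  1 Intervocalic Voicing: no change — [yakfni]
  result: [yakfni]

2 then 1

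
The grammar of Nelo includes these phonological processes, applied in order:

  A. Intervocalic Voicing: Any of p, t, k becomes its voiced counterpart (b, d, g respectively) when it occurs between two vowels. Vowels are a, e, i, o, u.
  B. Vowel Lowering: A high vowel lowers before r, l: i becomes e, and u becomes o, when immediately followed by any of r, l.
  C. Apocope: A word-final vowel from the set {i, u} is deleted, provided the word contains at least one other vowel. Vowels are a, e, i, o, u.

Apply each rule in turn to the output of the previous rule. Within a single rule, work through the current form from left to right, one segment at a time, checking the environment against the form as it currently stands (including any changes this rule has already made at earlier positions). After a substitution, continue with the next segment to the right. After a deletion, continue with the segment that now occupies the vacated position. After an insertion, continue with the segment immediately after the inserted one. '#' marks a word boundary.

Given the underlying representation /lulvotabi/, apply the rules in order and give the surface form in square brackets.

A Intervocalic Voicing: [lulvotabi] → [lulvodabi]
B Vowel Lowering: [lulvodabi] → [lolvodabi]
C Apocope: [lolvodabi] → [lolvodab]

[lolvodab]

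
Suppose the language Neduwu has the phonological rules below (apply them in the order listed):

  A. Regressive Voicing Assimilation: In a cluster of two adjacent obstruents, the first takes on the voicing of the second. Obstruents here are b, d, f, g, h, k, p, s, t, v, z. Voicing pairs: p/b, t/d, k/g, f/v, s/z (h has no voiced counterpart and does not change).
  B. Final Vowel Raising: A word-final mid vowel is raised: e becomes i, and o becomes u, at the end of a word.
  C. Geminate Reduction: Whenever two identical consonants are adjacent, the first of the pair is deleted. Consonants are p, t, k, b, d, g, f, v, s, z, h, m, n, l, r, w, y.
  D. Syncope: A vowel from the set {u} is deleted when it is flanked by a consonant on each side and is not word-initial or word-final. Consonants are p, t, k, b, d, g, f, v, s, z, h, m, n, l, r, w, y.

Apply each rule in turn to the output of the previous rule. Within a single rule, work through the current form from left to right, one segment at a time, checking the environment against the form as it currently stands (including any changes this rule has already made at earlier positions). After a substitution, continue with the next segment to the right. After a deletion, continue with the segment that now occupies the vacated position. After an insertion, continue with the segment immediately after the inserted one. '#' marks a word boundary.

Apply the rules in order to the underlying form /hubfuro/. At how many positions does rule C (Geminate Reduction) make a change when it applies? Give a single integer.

0

A Regressive Voicing Assimilation: [hubfuro] → [hupfuro]
B Final Vowel Raising: [hupfuro] → [hupfuru]
C Geminate Reduction: no change — [hupfuru]
D Syncope: [hupfuru] → [hpfru]
Rule C changed 0 position(s).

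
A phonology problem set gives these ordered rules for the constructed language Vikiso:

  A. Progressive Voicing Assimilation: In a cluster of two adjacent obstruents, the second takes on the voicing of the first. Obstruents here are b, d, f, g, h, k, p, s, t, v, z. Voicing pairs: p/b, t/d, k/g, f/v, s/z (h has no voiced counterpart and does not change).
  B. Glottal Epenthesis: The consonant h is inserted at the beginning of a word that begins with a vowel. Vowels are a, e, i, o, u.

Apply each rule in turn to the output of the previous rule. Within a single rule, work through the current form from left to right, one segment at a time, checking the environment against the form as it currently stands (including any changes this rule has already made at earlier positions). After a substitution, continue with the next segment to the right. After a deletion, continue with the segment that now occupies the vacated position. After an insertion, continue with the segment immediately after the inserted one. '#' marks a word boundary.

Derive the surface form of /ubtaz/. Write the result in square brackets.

A Progressive Voicing Assimilation: [ubtaz] → [ubdaz]
B Glottal Epenthesis: [ubdaz] → [hubdaz]

[hubdaz]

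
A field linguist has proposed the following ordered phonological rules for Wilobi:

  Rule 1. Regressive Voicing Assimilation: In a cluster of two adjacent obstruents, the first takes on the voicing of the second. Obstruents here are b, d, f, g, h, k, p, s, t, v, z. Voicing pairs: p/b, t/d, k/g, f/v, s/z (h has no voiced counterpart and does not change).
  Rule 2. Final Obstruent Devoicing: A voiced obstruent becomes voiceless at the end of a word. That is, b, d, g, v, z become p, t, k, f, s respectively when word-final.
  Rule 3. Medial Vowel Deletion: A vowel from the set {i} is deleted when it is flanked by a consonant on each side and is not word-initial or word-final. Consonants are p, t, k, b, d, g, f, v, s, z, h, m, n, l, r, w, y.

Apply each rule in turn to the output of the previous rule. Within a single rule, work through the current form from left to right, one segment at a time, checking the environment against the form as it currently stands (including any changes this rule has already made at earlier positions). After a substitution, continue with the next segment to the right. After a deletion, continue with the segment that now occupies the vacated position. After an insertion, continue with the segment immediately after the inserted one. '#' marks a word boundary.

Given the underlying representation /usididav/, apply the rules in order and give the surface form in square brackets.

[usddaf]

Rule 1 Regressive Voicing Assimilation: no change — [usididav]
Rule 2 Final Obstruent Devoicing: [usididav] → [usididaf]
Rule 3 Medial Vowel Deletion: [usididaf] → [usddaf]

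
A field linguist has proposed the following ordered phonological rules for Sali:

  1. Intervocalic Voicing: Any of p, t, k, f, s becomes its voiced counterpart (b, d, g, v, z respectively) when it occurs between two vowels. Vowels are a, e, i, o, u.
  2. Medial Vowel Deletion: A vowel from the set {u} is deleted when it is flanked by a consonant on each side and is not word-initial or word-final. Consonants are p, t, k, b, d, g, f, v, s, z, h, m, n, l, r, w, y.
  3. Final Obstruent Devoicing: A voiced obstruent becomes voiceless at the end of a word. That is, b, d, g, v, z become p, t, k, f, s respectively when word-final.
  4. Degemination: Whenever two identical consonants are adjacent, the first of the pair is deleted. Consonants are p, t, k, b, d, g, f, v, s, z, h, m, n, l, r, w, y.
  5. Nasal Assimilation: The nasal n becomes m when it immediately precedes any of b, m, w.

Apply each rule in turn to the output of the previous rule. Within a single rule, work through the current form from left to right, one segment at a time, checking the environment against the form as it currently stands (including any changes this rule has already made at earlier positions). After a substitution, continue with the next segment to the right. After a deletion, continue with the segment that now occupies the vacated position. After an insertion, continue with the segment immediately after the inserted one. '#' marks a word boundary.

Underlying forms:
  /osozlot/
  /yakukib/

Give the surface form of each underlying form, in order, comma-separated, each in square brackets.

[ozozlot], [yagip]

/osozlot/:
  1 Intervocalic Voicing: [osozlot] → [ozozlot]
  2 Medial Vowel Deletion: no change — [ozozlot]
  3 Final Obstruent Devoicing: no change — [ozozlot]
  4 Degemination: no change — [ozozlot]
  5 Nasal Assimilation: no change — [ozozlot]
/yakukib/:
  1 Intervocalic Voicing: [yakukib] → [yagugib]
  2 Medial Vowel Deletion: [yagugib] → [yaggib]
  3 Final Obstruent Devoicing: [yaggib] → [yaggip]
  4 Degemination: [yaggip] → [yagip]
  5 Nasal Assimilation: no change — [yagip]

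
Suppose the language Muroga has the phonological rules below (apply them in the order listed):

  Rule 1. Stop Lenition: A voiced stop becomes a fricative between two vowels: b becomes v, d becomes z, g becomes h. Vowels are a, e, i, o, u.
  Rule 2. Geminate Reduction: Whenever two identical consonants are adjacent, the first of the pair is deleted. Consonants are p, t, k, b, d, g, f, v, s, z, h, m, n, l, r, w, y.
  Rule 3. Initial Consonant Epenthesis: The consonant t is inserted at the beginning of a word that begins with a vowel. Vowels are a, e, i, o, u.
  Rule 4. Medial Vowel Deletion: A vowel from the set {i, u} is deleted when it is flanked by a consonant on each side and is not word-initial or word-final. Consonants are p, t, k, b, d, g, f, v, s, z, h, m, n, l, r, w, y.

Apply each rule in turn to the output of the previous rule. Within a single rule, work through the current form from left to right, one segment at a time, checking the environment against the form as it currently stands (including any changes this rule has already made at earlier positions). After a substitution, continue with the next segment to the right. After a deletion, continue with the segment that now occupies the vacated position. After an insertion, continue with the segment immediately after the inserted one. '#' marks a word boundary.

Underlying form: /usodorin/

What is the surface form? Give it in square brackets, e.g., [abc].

Rule 1 Stop Lenition: [usodorin] → [usozorin]
Rule 2 Geminate Reduction: no change — [usozorin]
Rule 3 Initial Consonant Epenthesis: [usozorin] → [tusozorin]
Rule 4 Medial Vowel Deletion: [tusozorin] → [tsozorn]

[tsozorn]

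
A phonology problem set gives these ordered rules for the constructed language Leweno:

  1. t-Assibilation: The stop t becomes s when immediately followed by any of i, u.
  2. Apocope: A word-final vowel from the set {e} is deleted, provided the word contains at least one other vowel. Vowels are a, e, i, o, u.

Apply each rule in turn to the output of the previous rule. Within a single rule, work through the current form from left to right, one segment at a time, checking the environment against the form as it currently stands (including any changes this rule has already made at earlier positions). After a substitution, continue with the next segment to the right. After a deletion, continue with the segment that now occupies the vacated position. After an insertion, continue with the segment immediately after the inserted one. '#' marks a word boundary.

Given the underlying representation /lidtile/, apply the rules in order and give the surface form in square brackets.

[lidsil]

1 t-Assibilation: [lidtile] → [lidsile]
2 Apocope: [lidsile] → [lidsil]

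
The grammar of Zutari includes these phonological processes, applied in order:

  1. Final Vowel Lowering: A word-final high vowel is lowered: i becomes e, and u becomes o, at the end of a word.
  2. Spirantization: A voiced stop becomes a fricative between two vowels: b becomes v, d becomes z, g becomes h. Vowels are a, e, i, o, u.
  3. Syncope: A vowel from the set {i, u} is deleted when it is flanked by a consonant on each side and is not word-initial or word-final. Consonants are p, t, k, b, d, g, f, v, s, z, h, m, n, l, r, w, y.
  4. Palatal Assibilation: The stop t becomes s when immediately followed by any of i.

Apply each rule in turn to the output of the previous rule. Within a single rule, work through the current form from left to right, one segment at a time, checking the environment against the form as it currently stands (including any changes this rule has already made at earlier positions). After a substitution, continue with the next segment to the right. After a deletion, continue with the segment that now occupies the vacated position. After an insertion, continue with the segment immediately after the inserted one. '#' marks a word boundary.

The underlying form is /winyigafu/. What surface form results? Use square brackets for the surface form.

1 Final Vowel Lowering: [winyigafu] → [winyigafo]
2 Spirantization: [winyigafo] → [winyihafo]
3 Syncope: [winyihafo] → [wnyhafo]
4 Palatal Assibilation: no change — [wnyhafo]

[wnyhafo]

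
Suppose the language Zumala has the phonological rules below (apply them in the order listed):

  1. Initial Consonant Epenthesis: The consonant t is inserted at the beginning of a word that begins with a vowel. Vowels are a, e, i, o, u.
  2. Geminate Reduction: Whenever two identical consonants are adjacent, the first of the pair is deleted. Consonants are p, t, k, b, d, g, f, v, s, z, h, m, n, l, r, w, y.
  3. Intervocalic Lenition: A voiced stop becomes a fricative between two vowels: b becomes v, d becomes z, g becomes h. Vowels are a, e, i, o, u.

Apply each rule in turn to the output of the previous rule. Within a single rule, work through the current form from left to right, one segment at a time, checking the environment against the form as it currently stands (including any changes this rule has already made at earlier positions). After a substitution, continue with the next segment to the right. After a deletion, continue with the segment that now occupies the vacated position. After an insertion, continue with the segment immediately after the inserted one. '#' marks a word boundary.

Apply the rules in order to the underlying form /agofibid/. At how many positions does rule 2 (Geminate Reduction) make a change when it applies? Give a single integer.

0

1 Initial Consonant Epenthesis: [agofibid] → [tagofibid]
2 Geminate Reduction: no change — [tagofibid]
3 Intervocalic Lenition: [tagofibid] → [tahofivid]
Rule 2 changed 0 position(s).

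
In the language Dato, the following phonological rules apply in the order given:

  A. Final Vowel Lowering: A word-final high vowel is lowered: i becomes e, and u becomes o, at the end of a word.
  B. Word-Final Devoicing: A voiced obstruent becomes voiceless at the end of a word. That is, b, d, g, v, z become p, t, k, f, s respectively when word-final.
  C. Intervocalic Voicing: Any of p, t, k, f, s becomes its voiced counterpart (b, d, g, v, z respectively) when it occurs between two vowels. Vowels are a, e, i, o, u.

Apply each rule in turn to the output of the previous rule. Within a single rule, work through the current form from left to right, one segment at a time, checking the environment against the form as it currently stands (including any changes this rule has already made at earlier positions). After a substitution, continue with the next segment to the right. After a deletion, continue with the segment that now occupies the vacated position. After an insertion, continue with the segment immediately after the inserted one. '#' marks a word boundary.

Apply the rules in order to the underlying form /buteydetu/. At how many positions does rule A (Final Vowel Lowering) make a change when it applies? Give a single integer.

1

A Final Vowel Lowering: [buteydetu] → [buteydeto]
B Word-Final Devoicing: no change — [buteydeto]
C Intervocalic Voicing: [buteydeto] → [budeydedo]
Rule A changed 1 position(s).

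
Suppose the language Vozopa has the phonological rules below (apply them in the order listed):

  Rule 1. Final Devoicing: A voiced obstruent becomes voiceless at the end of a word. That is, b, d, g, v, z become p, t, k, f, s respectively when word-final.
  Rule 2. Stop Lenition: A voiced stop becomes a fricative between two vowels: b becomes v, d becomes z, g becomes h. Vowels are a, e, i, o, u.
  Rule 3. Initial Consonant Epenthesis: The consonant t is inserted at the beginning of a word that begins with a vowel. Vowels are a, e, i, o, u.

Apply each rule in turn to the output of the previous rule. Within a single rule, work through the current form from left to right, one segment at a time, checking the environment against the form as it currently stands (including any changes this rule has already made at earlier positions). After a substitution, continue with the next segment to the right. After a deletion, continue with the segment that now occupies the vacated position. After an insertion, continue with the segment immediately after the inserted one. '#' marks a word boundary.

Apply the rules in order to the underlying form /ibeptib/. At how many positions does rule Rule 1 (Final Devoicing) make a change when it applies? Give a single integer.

1

Rule 1 Final Devoicing: [ibeptib] → [ibeptip]
Rule 2 Stop Lenition: [ibeptip] → [iveptip]
Rule 3 Initial Consonant Epenthesis: [iveptip] → [tiveptip]
Rule Rule 1 changed 1 position(s).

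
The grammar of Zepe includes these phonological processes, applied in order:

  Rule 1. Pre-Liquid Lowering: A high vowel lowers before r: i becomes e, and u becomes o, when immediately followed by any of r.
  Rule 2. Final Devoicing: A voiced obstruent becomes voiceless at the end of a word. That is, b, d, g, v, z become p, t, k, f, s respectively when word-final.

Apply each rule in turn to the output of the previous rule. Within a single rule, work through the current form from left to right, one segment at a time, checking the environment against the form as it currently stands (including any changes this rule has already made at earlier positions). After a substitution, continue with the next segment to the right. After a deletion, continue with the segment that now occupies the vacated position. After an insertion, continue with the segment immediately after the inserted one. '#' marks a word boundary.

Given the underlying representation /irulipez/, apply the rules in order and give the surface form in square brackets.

Rule 1 Pre-Liquid Lowering: [irulipez] → [erulipez]
Rule 2 Final Devoicing: [erulipez] → [erulipes]

[erulipes]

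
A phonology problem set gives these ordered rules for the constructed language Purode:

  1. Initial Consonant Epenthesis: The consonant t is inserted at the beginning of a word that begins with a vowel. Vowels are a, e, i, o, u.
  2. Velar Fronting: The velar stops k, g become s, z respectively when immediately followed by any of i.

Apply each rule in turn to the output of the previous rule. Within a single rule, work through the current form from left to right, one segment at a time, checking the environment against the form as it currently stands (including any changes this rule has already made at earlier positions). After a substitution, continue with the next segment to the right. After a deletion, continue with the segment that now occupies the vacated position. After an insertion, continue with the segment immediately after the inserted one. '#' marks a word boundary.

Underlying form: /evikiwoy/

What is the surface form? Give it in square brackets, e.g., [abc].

[tevisiwoy]

1 Initial Consonant Epenthesis: [evikiwoy] → [tevikiwoy]
2 Velar Fronting: [tevikiwoy] → [tevisiwoy]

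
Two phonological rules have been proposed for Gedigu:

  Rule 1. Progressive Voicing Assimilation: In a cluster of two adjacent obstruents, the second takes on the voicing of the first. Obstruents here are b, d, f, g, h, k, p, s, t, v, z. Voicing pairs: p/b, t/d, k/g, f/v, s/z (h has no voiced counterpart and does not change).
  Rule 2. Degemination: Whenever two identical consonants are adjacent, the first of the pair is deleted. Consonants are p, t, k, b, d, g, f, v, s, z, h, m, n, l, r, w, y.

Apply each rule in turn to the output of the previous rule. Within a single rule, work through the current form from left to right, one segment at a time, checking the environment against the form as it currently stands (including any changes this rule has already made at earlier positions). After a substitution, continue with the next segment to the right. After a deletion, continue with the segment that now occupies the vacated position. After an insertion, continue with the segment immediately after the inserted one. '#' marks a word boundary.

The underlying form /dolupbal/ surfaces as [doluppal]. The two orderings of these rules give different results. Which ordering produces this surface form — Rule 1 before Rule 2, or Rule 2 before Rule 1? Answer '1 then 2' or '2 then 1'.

2 then 1

Order 1 then 2:
  1 Progressive Voicing Assimilation: [dolupbal] → [doluppal]
  2 Degemination: [doluppal] → [dolupal]
  result: [dolupal]
Order 2 then 1:
  2 Degemination: no change — [dolupbal]
  1 Progressive Voicing Assimilation: [dolupbal] → [doluppal]
  result: [doluppal]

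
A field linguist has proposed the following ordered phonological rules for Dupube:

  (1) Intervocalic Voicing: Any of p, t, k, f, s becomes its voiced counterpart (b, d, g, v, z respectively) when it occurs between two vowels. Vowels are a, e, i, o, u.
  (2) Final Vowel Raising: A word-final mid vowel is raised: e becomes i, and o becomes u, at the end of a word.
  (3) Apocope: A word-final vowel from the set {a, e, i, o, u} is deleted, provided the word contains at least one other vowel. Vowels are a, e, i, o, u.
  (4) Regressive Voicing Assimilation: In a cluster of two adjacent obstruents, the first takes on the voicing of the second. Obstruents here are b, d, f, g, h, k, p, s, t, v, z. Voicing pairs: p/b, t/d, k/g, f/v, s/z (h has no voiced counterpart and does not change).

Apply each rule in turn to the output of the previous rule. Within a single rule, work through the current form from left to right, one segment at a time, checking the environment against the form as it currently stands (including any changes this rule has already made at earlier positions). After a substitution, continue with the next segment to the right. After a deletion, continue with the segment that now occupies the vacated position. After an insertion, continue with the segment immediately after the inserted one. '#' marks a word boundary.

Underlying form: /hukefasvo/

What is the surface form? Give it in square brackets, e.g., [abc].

(1) Intervocalic Voicing: [hukefasvo] → [hugevasvo]
(2) Final Vowel Raising: [hugevasvo] → [hugevasvu]
(3) Apocope: [hugevasvu] → [hugevasv]
(4) Regressive Voicing Assimilation: [hugevasv] → [hugevazv]

[hugevazv]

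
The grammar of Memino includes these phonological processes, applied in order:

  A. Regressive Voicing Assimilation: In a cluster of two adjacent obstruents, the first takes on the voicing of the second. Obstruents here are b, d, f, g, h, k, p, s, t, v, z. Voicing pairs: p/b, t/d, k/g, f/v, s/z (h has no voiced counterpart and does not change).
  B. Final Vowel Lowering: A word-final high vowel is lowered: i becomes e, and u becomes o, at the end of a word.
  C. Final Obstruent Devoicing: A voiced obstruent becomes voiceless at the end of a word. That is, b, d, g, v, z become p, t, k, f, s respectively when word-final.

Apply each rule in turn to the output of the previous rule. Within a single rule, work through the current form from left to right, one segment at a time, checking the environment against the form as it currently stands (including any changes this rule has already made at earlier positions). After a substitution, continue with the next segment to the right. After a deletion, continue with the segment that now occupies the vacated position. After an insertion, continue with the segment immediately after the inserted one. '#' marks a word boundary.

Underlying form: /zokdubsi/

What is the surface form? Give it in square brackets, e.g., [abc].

A Regressive Voicing Assimilation: [zokdubsi] → [zogdupsi]
B Final Vowel Lowering: [zogdupsi] → [zogdupse]
C Final Obstruent Devoicing: no change — [zogdupse]

[zogdupse]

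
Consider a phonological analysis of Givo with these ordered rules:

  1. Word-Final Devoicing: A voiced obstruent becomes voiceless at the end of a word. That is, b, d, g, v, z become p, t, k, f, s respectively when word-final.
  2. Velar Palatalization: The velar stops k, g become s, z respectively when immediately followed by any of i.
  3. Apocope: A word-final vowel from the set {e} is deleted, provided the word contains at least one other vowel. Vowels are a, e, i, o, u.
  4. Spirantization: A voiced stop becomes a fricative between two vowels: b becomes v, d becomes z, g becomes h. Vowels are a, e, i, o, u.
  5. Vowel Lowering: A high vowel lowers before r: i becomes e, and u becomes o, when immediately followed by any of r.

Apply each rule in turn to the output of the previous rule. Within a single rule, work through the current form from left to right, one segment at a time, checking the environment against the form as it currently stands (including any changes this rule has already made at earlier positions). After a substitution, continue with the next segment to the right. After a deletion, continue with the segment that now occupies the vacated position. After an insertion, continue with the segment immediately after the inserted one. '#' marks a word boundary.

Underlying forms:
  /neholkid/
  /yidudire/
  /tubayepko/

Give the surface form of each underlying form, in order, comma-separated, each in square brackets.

/neholkid/:
  1 Word-Final Devoicing: [neholkid] → [neholkit]
  2 Velar Palatalization: [neholkit] → [neholsit]
  3 Apocope: no change — [neholsit]
  4 Spirantization: no change — [neholsit]
  5 Vowel Lowering: no change — [neholsit]
/yidudire/:
  1 Word-Final Devoicing: no change — [yidudire]
  2 Velar Palatalization: no change — [yidudire]
  3 Apocope: [yidudire] → [yidudir]
  4 Spirantization: [yidudir] → [yizuzir]
  5 Vowel Lowering: [yizuzir] → [yizuzer]
/tubayepko/:
  1 Word-Final Devoicing: no change — [tubayepko]
  2 Velar Palatalization: no change — [tubayepko]
  3 Apocope: no change — [tubayepko]
  4 Spirantization: [tubayepko] → [tuvayepko]
  5 Vowel Lowering: no change — [tuvayepko]

[neholsit], [yizuzer], [tuvayepko]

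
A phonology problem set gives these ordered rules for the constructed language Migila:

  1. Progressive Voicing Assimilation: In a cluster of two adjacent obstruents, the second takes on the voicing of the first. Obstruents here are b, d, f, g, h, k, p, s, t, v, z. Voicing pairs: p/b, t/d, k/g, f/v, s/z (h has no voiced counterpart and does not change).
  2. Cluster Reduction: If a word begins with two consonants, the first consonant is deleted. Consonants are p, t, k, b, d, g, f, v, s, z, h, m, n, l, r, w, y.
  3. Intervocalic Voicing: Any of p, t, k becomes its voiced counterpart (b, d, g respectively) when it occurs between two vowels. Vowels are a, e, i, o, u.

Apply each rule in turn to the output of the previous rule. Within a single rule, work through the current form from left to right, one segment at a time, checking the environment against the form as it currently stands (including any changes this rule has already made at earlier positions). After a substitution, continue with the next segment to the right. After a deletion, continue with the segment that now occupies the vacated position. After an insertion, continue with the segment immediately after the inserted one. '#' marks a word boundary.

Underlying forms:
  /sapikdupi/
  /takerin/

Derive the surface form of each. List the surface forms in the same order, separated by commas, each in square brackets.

/sapikdupi/:
  1 Progressive Voicing Assimilation: [sapikdupi] → [sapiktupi]
  2 Cluster Reduction: no change — [sapiktupi]
  3 Intervocalic Voicing: [sapiktupi] → [sabiktubi]
/takerin/:
  1 Progressive Voicing Assimilation: no change — [takerin]
  2 Cluster Reduction: no change — [takerin]
  3 Intervocalic Voicing: [takerin] → [tagerin]

[sabiktubi], [tagerin]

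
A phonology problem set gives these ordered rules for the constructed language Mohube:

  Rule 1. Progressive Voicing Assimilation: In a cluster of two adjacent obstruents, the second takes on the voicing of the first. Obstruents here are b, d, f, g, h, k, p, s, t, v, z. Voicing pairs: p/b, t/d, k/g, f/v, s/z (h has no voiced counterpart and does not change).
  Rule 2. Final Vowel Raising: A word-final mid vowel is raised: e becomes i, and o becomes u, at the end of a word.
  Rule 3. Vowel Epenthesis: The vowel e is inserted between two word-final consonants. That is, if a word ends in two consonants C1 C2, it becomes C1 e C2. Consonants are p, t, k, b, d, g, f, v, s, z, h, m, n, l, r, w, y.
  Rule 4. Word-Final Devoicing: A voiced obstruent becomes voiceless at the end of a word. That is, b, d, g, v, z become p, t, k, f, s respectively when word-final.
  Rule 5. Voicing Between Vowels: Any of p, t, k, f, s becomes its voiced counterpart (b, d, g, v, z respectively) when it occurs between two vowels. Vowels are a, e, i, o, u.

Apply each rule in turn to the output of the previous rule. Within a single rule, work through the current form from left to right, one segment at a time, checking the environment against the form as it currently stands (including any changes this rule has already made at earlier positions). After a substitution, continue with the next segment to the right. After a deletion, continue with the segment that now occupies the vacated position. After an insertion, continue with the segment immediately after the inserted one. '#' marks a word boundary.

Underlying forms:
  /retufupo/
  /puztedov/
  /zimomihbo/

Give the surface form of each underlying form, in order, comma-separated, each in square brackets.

[reduvubu], [puzdedof], [zimomihpu]

/retufupo/:
  Rule 1 Progressive Voicing Assimilation: no change — [retufupo]
  Rule 2 Final Vowel Raising: [retufupo] → [retufupu]
  Rule 3 Vowel Epenthesis: no change — [retufupu]
  Rule 4 Word-Final Devoicing: no change — [retufupu]
  Rule 5 Voicing Between Vowels: [retufupu] → [reduvubu]
/puztedov/:
  Rule 1 Progressive Voicing Assimilation: [puztedov] → [puzdedov]
  Rule 2 Final Vowel Raising: no change — [puzdedov]
  Rule 3 Vowel Epenthesis: no change — [puzdedov]
  Rule 4 Word-Final Devoicing: [puzdedov] → [puzdedof]
  Rule 5 Voicing Between Vowels: no change — [puzdedof]
/zimomihbo/:
  Rule 1 Progressive Voicing Assimilation: [zimomihbo] → [zimomihpo]
  Rule 2 Final Vowel Raising: [zimomihpo] → [zimomihpu]
  Rule 3 Vowel Epenthesis: no change — [zimomihpu]
  Rule 4 Word-Final Devoicing: no change — [zimomihpu]
  Rule 5 Voicing Between Vowels: no change — [zimomihpu]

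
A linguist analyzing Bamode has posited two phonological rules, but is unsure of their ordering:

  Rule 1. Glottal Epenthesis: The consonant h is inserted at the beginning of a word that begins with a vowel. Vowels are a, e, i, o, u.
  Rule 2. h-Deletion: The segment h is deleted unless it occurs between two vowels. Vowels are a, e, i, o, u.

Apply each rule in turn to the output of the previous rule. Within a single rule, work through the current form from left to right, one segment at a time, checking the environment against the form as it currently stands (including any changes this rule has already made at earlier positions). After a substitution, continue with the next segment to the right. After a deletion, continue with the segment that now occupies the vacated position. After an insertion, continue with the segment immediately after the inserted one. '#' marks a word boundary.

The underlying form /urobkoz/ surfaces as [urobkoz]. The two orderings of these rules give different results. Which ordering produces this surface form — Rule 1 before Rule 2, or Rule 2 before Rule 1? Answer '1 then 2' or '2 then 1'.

1 then 2

Order 1 then 2:
  1 Glottal Epenthesis: [urobkoz] → [hurobkoz]
  2 h-Deletion: [hurobkoz] → [urobkoz]
  result: [urobkoz]
Order 2 then 1:
  2 h-Deletion: no change — [urobkoz]
  1 Glottal Epenthesis: [urobkoz] → [hurobkoz]
  result: [hurobkoz]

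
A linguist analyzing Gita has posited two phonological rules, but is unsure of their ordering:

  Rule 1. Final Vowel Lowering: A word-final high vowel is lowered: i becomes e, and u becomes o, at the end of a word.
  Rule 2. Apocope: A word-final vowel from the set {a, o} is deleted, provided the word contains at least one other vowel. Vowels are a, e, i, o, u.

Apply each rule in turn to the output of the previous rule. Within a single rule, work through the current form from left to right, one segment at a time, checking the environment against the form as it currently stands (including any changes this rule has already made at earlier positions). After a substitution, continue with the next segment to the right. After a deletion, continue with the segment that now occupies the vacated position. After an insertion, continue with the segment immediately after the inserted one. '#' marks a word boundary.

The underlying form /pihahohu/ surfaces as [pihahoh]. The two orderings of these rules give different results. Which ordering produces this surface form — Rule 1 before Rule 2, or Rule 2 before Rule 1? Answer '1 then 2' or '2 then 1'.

1 then 2

Order 1 then 2:
  1 Final Vowel Lowering: [pihahohu] → [pihahoho]
  2 Apocope: [pihahoho] → [pihahoh]
  result: [pihahoh]
Order 2 then 1:
  2 Apocope: no change — [pihahohu]
  1 Final Vowel Lowering: [pihahohu] → [pihahoho]
  result: [pihahoho]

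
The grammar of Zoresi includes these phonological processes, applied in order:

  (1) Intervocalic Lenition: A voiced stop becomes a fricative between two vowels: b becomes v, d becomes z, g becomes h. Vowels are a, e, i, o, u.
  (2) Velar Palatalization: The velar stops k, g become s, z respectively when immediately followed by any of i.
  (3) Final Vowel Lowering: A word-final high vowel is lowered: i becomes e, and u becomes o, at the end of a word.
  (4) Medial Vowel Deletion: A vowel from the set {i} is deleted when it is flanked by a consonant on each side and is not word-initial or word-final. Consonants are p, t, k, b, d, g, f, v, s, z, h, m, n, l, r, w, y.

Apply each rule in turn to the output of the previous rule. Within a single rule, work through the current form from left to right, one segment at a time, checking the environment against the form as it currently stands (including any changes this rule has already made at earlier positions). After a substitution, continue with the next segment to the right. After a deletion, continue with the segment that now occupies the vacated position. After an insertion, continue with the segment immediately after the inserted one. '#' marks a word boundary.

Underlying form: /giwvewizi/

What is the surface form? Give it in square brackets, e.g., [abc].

[zwvewze]

(1) Intervocalic Lenition: no change — [giwvewizi]
(2) Velar Palatalization: [giwvewizi] → [ziwvewizi]
(3) Final Vowel Lowering: [ziwvewizi] → [ziwvewize]
(4) Medial Vowel Deletion: [ziwvewize] → [zwvewze]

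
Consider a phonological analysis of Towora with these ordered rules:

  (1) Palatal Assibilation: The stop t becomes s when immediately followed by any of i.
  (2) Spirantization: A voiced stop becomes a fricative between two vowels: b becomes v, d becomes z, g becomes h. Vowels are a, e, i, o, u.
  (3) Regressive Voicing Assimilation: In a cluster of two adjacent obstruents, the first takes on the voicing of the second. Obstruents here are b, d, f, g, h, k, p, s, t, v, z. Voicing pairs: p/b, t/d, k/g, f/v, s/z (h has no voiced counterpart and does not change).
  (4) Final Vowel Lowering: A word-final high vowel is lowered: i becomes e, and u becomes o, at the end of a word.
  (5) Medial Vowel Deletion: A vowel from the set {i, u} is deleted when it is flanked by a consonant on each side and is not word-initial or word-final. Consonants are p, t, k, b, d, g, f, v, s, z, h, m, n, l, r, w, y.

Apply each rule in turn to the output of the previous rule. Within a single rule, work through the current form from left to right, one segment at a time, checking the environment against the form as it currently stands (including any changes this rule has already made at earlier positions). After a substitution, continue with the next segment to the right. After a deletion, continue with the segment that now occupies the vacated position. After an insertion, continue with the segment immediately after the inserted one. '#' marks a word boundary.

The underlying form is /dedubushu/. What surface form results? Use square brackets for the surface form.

(1) Palatal Assibilation: no change — [dedubushu]
(2) Spirantization: [dedubushu] → [dezuvushu]
(3) Regressive Voicing Assimilation: no change — [dezuvushu]
(4) Final Vowel Lowering: [dezuvushu] → [dezuvusho]
(5) Medial Vowel Deletion: [dezuvusho] → [dezvsho]

[dezvsho]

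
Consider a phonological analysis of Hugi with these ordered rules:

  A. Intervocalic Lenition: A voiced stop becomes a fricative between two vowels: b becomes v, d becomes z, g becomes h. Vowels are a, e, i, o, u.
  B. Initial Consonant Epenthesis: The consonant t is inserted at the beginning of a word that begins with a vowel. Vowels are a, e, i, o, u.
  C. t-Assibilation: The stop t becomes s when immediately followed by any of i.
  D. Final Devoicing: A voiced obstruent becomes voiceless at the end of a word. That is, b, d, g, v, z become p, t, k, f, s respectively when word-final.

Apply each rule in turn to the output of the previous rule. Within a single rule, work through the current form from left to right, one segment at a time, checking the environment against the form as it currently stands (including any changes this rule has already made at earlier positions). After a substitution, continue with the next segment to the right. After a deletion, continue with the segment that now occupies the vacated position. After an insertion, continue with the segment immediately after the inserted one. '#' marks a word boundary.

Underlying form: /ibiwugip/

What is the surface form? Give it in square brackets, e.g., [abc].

A Intervocalic Lenition: [ibiwugip] → [iviwuhip]
B Initial Consonant Epenthesis: [iviwuhip] → [tiviwuhip]
C t-Assibilation: [tiviwuhip] → [siviwuhip]
D Final Devoicing: no change — [siviwuhip]

[siviwuhip]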